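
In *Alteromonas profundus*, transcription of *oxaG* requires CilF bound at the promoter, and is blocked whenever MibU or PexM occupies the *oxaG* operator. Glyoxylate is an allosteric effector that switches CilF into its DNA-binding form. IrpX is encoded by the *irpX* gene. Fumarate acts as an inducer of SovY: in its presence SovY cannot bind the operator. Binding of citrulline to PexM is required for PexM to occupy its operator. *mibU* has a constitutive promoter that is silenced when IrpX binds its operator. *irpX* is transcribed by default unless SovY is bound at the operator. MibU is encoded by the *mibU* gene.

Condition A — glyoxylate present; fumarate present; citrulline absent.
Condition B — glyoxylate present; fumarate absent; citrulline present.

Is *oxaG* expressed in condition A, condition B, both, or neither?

A only

Condition A:
Glyoxylate is present, so CilF is active.
Fumarate is present, so SovY is inactive.
With no repressor bound, *irpX* is transcribed.
So IrpX is produced and active.
With repressor IrpX bound, *mibU* is not transcribed.
So MibU is not produced.
Citrulline is absent, so PexM is inactive.
No repressor is bound and CilF is active, so *oxaG* is transcribed.
→ *oxaG* is ON in A.
Condition B:
Glyoxylate is present, so CilF is active.
Fumarate is absent, so SovY is active.
With repressor SovY bound, *irpX* is not transcribed.
So IrpX is not produced.
With no repressor bound, *mibU* is transcribed.
So MibU is produced and active.
Citrulline is present, so PexM is active.
With repressor MibU bound, *oxaG* is not transcribed.
→ *oxaG* is OFF in B.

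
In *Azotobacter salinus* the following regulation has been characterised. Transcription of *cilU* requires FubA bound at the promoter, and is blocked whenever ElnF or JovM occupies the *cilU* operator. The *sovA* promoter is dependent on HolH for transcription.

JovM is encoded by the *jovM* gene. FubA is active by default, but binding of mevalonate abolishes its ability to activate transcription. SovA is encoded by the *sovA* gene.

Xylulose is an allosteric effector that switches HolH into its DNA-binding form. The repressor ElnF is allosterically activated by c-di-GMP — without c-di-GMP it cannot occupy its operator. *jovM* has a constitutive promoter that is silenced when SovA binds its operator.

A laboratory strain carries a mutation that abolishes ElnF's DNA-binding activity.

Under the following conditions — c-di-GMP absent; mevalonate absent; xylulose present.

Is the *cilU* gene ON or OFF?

ElnF is non-functional in this strain, so it has no effect.
Xylulose is present, so HolH is active.
No repressor is bound and HolH is active, so *sovA* is transcribed.
So SovA is produced and active.
With repressor SovA bound, *jovM* is not transcribed.
So JovM is not produced.
Mevalonate is absent, so FubA is active.
No repressor is bound and FubA is active, so *cilU* is transcribed.

ON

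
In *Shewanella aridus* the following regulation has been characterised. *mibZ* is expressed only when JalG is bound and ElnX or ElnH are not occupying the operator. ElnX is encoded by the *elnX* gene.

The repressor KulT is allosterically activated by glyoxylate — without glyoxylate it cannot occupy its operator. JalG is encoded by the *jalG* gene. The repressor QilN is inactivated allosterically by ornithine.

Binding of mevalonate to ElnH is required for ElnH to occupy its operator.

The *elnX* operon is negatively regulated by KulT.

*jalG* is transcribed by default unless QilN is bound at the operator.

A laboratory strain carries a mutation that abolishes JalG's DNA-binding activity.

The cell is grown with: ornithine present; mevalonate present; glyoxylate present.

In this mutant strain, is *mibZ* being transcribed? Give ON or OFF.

OFF

Glyoxylate is present, so KulT is active.
With repressor KulT bound, *elnX* is not transcribed.
So ElnX is not produced.
JalG is non-functional in this strain, so it has no effect.
Mevalonate is present, so ElnH is active.
With repressor ElnH bound, *mibZ* is not transcribed.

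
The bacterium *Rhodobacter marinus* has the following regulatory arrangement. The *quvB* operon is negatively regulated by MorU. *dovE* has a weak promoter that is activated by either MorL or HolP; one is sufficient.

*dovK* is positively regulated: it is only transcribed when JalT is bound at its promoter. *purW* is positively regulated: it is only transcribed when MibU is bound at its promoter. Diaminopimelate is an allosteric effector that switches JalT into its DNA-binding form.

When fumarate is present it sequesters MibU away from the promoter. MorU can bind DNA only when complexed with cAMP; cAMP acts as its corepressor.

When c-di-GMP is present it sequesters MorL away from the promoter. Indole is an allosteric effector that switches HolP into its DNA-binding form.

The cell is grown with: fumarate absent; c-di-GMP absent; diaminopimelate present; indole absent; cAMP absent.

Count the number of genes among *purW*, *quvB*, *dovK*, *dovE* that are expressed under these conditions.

Fumarate is absent, so MibU is active.
No repressor is bound and MibU is active, so *purW* is transcribed.
→ *purW* is ON.
cAMP is absent, so MorU is inactive.
With no repressor bound, *quvB* is transcribed.
→ *quvB* is ON.
Diaminopimelate is present, so JalT is active.
No repressor is bound and JalT is active, so *dovK* is transcribed.
→ *dovK* is ON.
c-di-GMP is absent, so MorL is active.
Indole is absent, so HolP is inactive.
Activator MorL is present, so *dovE* is transcribed.
→ *dovE* is ON.
4 of the 4 genes are transcribed.

4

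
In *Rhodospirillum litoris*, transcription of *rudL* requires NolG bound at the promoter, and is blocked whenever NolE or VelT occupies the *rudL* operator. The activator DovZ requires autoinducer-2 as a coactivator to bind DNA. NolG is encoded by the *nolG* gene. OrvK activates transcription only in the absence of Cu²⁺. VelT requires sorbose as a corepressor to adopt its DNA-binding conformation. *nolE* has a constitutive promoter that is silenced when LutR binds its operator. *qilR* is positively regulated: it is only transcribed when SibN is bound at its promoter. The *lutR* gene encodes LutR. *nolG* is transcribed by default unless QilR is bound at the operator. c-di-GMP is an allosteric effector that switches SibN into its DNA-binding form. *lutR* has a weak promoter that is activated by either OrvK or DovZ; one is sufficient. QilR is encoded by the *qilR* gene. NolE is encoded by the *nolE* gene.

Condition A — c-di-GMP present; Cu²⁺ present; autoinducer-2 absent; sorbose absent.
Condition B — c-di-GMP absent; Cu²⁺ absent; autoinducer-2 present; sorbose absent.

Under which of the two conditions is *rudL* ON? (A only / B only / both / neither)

Condition A:
c-di-GMP is present, so SibN is active.
No repressor is bound and SibN is active, so *qilR* is transcribed.
So QilR is produced and active.
With repressor QilR bound, *nolG* is not transcribed.
So NolG is not produced.
Cu²⁺ is present, so OrvK is inactive.
Autoinducer-2 is absent, so DovZ is inactive.
No activator is available at the *lutR* promoter, so *lutR* is not transcribed.
So LutR is not produced.
With no repressor bound, *nolE* is transcribed.
So NolE is produced and active.
Sorbose is absent, so VelT is inactive.
With repressor NolE bound, *rudL* is not transcribed.
→ *rudL* is OFF in A.
Condition B:
c-di-GMP is absent, so SibN is inactive.
Required activator SibN is absent, so *qilR* is not transcribed.
So QilR is not produced.
With no repressor bound, *nolG* is transcribed.
So NolG is produced and active.
Cu²⁺ is absent, so OrvK is active.
Autoinducer-2 is present, so DovZ is active.
Activator OrvK is present, so *lutR* is transcribed.
So LutR is produced and active.
With repressor LutR bound, *nolE* is not transcribed.
So NolE is not produced.
Sorbose is absent, so VelT is inactive.
No repressor is bound and NolG is active, so *rudL* is transcribed.
→ *rudL* is ON in B.

B only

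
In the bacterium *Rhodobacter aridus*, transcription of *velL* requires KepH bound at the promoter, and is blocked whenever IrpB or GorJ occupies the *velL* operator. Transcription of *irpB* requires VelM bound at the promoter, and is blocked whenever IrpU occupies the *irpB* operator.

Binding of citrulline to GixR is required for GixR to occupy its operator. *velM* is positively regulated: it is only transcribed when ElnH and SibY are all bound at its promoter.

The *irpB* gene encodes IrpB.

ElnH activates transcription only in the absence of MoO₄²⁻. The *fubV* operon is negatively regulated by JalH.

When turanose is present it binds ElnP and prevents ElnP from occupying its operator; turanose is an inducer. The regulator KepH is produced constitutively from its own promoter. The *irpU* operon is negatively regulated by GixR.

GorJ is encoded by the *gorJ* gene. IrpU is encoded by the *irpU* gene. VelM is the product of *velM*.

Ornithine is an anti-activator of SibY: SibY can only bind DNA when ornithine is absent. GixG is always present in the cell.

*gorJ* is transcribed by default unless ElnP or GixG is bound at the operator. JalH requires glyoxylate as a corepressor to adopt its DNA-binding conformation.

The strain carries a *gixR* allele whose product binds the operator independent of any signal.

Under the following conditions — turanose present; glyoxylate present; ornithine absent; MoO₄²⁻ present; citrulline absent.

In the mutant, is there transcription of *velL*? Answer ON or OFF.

MoO₄²⁻ is present, so ElnH is inactive.
Ornithine is absent, so SibY is active.
Required activator ElnH is absent, so *velM* is not transcribed.
So VelM is not produced.
GixR is constitutively active in this strain.
With repressor GixR bound, *irpU* is not transcribed.
So IrpU is not produced.
Required activator VelM is absent, so *irpB* is not transcribed.
So IrpB is not produced.
KepH is produced constitutively and is active.
Turanose is present, so ElnP is inactive.
GixG is produced constitutively and is active.
With repressor GixG bound, *gorJ* is not transcribed.
So GorJ is not produced.
No repressor is bound and KepH is active, so *velL* is transcribed.

ON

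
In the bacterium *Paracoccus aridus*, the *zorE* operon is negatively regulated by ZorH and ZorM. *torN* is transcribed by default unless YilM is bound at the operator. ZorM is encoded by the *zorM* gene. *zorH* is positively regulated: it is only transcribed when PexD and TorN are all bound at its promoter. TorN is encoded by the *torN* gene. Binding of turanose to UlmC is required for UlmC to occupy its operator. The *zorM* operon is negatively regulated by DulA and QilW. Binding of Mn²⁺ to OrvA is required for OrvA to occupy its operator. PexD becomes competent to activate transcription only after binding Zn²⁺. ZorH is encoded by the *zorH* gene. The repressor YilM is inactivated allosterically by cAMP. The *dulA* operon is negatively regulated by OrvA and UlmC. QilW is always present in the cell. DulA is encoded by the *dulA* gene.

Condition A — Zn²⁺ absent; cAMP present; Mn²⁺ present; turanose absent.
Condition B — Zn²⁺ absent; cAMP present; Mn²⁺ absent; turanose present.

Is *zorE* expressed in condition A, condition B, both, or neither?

Condition A:
Zn²⁺ is absent, so PexD is inactive.
cAMP is present, so YilM is inactive.
With no repressor bound, *torN* is transcribed.
So TorN is produced and active.
Required activator PexD is absent, so *zorH* is not transcribed.
So ZorH is not produced.
Mn²⁺ is present, so OrvA is active.
Turanose is absent, so UlmC is inactive.
With repressor OrvA bound, *dulA* is not transcribed.
So DulA is not produced.
QilW is produced constitutively and is active.
With repressor QilW bound, *zorM* is not transcribed.
So ZorM is not produced.
With no repressor bound, *zorE* is transcribed.
→ *zorE* is ON in A.
Condition B:
Zn²⁺ is absent, so PexD is inactive.
cAMP is present, so YilM is inactive.
With no repressor bound, *torN* is transcribed.
So TorN is produced and active.
Required activator PexD is absent, so *zorH* is not transcribed.
So ZorH is not produced.
Mn²⁺ is absent, so OrvA is inactive.
Turanose is present, so UlmC is active.
With repressor UlmC bound, *dulA* is not transcribed.
So DulA is not produced.
QilW is produced constitutively and is active.
With repressor QilW bound, *zorM* is not transcribed.
So ZorM is not produced.
With no repressor bound, *zorE* is transcribed.
→ *zorE* is ON in B.

both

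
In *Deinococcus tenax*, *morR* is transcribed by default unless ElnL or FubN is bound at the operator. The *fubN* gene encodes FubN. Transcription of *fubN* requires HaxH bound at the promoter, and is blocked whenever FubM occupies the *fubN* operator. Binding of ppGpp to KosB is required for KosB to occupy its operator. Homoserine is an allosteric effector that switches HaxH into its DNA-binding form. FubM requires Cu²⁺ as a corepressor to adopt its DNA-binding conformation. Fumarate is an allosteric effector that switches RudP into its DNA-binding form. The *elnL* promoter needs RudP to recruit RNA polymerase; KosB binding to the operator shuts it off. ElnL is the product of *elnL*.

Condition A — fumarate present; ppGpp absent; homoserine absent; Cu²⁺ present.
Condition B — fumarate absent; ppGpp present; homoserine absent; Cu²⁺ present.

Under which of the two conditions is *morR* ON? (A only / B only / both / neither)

Condition A:
Fumarate is present, so RudP is active.
ppGpp is absent, so KosB is inactive.
No repressor is bound and RudP is active, so *elnL* is transcribed.
So ElnL is produced and active.
Homoserine is absent, so HaxH is inactive.
Cu²⁺ is present, so FubM is active.
With repressor FubM bound, *fubN* is not transcribed.
So FubN is not produced.
With repressor ElnL bound, *morR* is not transcribed.
→ *morR* is OFF in A.
Condition B:
Fumarate is absent, so RudP is inactive.
ppGpp is present, so KosB is active.
With repressor KosB bound, *elnL* is not transcribed.
So ElnL is not produced.
Homoserine is absent, so HaxH is inactive.
Cu²⁺ is present, so FubM is active.
With repressor FubM bound, *fubN* is not transcribed.
So FubN is not produced.
With no repressor bound, *morR* is transcribed.
→ *morR* is ON in B.

B only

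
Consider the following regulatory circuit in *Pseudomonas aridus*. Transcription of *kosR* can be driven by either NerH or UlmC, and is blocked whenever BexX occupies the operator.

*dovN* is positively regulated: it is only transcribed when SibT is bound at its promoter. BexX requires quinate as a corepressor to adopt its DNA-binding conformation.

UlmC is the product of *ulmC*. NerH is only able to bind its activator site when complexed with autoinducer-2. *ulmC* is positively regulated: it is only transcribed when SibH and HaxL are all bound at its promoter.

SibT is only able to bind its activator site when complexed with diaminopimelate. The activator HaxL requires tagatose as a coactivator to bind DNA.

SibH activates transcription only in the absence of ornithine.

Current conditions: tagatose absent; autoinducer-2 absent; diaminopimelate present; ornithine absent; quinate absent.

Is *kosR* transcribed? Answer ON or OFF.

Autoinducer-2 is absent, so NerH is inactive.
Quinate is absent, so BexX is inactive.
Ornithine is absent, so SibH is active.
Tagatose is absent, so HaxL is inactive.
Required activator HaxL is absent, so *ulmC* is not transcribed.
So UlmC is not produced.
No activator is available at the *kosR* promoter, so *kosR* is not transcribed.

OFF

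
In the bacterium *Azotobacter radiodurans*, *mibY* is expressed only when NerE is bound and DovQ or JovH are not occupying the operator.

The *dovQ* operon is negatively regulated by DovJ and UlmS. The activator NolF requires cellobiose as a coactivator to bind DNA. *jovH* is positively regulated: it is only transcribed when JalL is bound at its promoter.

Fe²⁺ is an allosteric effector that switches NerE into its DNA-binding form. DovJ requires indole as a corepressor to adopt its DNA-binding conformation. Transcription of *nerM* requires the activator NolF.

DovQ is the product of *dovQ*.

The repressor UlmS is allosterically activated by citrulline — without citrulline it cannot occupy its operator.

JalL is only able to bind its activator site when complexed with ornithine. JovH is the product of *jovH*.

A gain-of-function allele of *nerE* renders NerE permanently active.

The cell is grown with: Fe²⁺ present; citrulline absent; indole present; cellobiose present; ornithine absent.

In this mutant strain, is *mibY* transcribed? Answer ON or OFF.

ON

Indole is present, so DovJ is active.
Citrulline is absent, so UlmS is inactive.
With repressor DovJ bound, *dovQ* is not transcribed.
So DovQ is not produced.
NerE is constitutively active in this strain.
Ornithine is absent, so JalL is inactive.
Required activator JalL is absent, so *jovH* is not transcribed.
So JovH is not produced.
No repressor is bound and NerE is active, so *mibY* is transcribed.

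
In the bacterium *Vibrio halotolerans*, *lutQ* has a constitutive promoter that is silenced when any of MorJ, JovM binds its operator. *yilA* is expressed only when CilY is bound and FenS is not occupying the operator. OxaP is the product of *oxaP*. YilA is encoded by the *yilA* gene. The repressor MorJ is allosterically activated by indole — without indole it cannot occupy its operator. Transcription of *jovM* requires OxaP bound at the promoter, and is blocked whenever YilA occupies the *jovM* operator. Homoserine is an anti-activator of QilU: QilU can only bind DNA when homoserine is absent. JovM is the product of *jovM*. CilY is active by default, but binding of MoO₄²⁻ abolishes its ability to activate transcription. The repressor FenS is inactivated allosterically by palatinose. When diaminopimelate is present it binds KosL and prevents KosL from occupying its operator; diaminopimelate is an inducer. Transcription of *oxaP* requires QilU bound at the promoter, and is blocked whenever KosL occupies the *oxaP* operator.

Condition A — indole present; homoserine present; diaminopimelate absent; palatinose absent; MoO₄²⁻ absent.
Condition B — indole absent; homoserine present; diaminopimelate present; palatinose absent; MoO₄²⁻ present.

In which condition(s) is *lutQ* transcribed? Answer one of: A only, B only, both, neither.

B only

Condition A:
Indole is present, so MorJ is active.
Homoserine is present, so QilU is inactive.
Diaminopimelate is absent, so KosL is active.
With repressor KosL bound, *oxaP* is not transcribed.
So OxaP is not produced.
Palatinose is absent, so FenS is active.
MoO₄²⁻ is absent, so CilY is active.
With repressor FenS bound, *yilA* is not transcribed.
So YilA is not produced.
Required activator OxaP is absent, so *jovM* is not transcribed.
So JovM is not produced.
With repressor MorJ bound, *lutQ* is not transcribed.
→ *lutQ* is OFF in A.
Condition B:
Indole is absent, so MorJ is inactive.
Homoserine is present, so QilU is inactive.
Diaminopimelate is present, so KosL is inactive.
Required activator QilU is absent, so *oxaP* is not transcribed.
So OxaP is not produced.
Palatinose is absent, so FenS is active.
MoO₄²⁻ is present, so CilY is inactive.
With repressor FenS bound, *yilA* is not transcribed.
So YilA is not produced.
Required activator OxaP is absent, so *jovM* is not transcribed.
So JovM is not produced.
With no repressor bound, *lutQ* is transcribed.
→ *lutQ* is ON in B.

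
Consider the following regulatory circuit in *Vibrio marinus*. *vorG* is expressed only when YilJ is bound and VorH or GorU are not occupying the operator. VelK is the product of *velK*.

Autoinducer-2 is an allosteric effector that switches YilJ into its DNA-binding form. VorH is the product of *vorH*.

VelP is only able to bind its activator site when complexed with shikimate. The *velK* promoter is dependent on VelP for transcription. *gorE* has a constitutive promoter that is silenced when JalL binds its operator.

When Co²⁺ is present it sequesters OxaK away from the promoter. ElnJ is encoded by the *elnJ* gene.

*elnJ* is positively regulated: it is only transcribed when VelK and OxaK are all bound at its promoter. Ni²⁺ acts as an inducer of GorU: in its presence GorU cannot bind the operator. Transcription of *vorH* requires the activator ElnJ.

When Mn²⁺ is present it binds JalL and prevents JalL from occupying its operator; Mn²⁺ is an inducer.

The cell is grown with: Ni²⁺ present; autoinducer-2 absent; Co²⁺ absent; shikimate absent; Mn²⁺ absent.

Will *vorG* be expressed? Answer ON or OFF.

OFF

Shikimate is absent, so VelP is inactive.
Required activator VelP is absent, so *velK* is not transcribed.
So VelK is not produced.
Co²⁺ is absent, so OxaK is active.
Required activator VelK is absent, so *elnJ* is not transcribed.
So ElnJ is not produced.
Required activator ElnJ is absent, so *vorH* is not transcribed.
So VorH is not produced.
Ni²⁺ is present, so GorU is inactive.
Autoinducer-2 is absent, so YilJ is inactive.
Required activator YilJ is absent, so *vorG* is not transcribed.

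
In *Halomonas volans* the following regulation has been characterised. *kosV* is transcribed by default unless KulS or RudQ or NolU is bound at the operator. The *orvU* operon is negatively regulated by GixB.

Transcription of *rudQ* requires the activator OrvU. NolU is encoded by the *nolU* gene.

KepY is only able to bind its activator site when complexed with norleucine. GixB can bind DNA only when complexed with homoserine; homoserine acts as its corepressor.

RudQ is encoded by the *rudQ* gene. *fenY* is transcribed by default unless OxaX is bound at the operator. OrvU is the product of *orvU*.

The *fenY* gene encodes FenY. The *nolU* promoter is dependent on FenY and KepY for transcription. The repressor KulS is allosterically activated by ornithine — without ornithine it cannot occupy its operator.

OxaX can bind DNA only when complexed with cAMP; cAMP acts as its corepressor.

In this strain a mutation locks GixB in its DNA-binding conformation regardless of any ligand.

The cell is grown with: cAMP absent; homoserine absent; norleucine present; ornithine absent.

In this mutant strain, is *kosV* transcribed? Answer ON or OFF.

Ornithine is absent, so KulS is inactive.
GixB is constitutively active in this strain.
With repressor GixB bound, *orvU* is not transcribed.
So OrvU is not produced.
Required activator OrvU is absent, so *rudQ* is not transcribed.
So RudQ is not produced.
cAMP is absent, so OxaX is inactive.
With no repressor bound, *fenY* is transcribed.
So FenY is produced and active.
Norleucine is present, so KepY is active.
No repressor is bound and FenY and KepY are active, so *nolU* is transcribed.
So NolU is produced and active.
With repressor NolU bound, *kosV* is not transcribed.

OFF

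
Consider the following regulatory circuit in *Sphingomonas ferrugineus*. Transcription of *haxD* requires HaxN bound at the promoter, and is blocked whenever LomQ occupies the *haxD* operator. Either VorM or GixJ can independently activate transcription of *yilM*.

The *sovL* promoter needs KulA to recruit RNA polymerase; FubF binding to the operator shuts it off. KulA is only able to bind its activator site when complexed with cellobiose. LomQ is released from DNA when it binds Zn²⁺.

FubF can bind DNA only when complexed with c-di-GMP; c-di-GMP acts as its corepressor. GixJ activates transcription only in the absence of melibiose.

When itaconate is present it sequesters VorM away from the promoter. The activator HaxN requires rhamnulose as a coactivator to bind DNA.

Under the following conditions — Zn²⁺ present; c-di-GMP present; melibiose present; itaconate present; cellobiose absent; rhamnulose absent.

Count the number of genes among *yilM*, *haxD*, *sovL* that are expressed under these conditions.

0

Itaconate is present, so VorM is inactive.
Melibiose is present, so GixJ is inactive.
No activator is available at the *yilM* promoter, so *yilM* is not transcribed.
→ *yilM* is OFF.
Rhamnulose is absent, so HaxN is inactive.
Zn²⁺ is present, so LomQ is inactive.
Required activator HaxN is absent, so *haxD* is not transcribed.
→ *haxD* is OFF.
c-di-GMP is present, so FubF is active.
Cellobiose is absent, so KulA is inactive.
With repressor FubF bound, *sovL* is not transcribed.
→ *sovL* is OFF.
0 of the 3 genes are transcribed.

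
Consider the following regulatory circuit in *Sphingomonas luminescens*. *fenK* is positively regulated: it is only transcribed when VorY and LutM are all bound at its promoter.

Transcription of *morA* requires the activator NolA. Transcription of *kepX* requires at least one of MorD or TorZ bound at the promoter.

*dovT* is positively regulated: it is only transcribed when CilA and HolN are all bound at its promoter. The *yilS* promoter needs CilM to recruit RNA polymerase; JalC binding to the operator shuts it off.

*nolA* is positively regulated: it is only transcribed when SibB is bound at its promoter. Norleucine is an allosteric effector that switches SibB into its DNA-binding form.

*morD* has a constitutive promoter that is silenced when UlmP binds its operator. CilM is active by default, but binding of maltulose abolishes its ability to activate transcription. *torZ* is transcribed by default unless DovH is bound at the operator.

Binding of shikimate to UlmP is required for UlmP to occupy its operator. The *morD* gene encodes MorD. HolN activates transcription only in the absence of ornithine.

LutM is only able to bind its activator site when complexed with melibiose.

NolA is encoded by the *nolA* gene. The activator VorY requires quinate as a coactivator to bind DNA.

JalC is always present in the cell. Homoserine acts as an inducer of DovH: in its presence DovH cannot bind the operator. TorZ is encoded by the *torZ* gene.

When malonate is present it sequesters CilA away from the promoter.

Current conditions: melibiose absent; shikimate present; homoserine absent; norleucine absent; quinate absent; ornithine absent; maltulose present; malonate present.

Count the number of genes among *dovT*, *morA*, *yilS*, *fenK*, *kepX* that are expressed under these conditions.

Malonate is present, so CilA is inactive.
Ornithine is absent, so HolN is active.
Required activator CilA is absent, so *dovT* is not transcribed.
→ *dovT* is OFF.
Norleucine is absent, so SibB is inactive.
Required activator SibB is absent, so *nolA* is not transcribed.
So NolA is not produced.
Required activator NolA is absent, so *morA* is not transcribed.
→ *morA* is OFF.
Maltulose is present, so CilM is inactive.
JalC is produced constitutively and is active.
With repressor JalC bound, *yilS* is not transcribed.
→ *yilS* is OFF.
Quinate is absent, so VorY is inactive.
Melibiose is absent, so LutM is inactive.
Required activator VorY is absent, so *fenK* is not transcribed.
→ *fenK* is OFF.
Shikimate is present, so UlmP is active.
With repressor UlmP bound, *morD* is not transcribed.
So MorD is not produced.
Homoserine is absent, so DovH is active.
With repressor DovH bound, *torZ* is not transcribed.
So TorZ is not produced.
No activator is available at the *kepX* promoter, so *kepX* is not transcribed.
→ *kepX* is OFF.
0 of the 5 genes are transcribed.

0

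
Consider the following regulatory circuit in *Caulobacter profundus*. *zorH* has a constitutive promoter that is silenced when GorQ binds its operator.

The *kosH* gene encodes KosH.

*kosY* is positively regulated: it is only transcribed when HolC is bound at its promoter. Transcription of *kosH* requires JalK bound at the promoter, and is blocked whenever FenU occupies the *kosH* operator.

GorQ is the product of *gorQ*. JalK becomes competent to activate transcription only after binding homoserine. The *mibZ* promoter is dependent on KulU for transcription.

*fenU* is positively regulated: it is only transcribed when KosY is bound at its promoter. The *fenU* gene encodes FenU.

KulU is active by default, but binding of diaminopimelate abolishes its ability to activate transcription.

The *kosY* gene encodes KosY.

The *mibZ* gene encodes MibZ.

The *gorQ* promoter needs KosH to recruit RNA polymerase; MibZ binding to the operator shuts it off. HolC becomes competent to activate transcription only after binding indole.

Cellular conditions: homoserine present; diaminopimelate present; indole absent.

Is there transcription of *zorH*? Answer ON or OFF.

Indole is absent, so HolC is inactive.
Required activator HolC is absent, so *kosY* is not transcribed.
So KosY is not produced.
Required activator KosY is absent, so *fenU* is not transcribed.
So FenU is not produced.
Homoserine is present, so JalK is active.
No repressor is bound and JalK is active, so *kosH* is transcribed.
So KosH is produced and active.
Diaminopimelate is present, so KulU is inactive.
Required activator KulU is absent, so *mibZ* is not transcribed.
So MibZ is not produced.
No repressor is bound and KosH is active, so *gorQ* is transcribed.
So GorQ is produced and active.
With repressor GorQ bound, *zorH* is not transcribed.

OFF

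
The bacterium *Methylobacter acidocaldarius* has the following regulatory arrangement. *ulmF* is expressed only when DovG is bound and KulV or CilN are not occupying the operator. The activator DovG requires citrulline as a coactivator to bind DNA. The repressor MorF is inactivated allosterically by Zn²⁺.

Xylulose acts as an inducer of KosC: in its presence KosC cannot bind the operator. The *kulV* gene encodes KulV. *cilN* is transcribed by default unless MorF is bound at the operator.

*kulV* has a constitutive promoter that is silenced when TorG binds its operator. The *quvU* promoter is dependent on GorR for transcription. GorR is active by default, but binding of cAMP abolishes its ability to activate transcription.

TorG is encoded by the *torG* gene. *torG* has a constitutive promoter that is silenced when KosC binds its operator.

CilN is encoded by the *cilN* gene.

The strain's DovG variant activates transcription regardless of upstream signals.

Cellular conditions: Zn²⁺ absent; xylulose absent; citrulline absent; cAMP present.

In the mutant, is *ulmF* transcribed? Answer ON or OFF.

Xylulose is absent, so KosC is active.
With repressor KosC bound, *torG* is not transcribed.
So TorG is not produced.
With no repressor bound, *kulV* is transcribed.
So KulV is produced and active.
DovG is constitutively active in this strain.
Zn²⁺ is absent, so MorF is active.
With repressor MorF bound, *cilN* is not transcribed.
So CilN is not produced.
With repressor KulV bound, *ulmF* is not transcribed.

OFF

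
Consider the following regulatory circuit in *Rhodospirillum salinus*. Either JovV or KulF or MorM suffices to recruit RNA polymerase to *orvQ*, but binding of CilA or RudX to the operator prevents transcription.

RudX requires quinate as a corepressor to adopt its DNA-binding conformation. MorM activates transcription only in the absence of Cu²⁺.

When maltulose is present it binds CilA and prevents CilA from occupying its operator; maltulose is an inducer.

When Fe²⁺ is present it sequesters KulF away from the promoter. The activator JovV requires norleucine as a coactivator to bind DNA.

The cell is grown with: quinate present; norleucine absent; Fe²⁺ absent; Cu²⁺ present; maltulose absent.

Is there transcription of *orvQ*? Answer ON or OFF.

OFF

Maltulose is absent, so CilA is active.
Norleucine is absent, so JovV is inactive.
Quinate is present, so RudX is active.
Fe²⁺ is absent, so KulF is active.
Cu²⁺ is present, so MorM is inactive.
With repressor CilA bound, *orvQ* is not transcribed.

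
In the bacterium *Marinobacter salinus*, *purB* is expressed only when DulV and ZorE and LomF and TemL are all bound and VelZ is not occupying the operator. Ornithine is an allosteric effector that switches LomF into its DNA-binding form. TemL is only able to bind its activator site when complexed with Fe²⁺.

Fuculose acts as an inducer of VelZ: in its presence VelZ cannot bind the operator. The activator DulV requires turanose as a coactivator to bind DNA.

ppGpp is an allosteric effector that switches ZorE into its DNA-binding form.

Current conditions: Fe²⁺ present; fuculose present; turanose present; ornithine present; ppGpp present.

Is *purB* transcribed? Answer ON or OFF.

Turanose is present, so DulV is active.
ppGpp is present, so ZorE is active.
Ornithine is present, so LomF is active.
Fe²⁺ is present, so TemL is active.
Fuculose is present, so VelZ is inactive.
No repressor is bound and DulV and ZorE and LomF and TemL are active, so *purB* is transcribed.

ON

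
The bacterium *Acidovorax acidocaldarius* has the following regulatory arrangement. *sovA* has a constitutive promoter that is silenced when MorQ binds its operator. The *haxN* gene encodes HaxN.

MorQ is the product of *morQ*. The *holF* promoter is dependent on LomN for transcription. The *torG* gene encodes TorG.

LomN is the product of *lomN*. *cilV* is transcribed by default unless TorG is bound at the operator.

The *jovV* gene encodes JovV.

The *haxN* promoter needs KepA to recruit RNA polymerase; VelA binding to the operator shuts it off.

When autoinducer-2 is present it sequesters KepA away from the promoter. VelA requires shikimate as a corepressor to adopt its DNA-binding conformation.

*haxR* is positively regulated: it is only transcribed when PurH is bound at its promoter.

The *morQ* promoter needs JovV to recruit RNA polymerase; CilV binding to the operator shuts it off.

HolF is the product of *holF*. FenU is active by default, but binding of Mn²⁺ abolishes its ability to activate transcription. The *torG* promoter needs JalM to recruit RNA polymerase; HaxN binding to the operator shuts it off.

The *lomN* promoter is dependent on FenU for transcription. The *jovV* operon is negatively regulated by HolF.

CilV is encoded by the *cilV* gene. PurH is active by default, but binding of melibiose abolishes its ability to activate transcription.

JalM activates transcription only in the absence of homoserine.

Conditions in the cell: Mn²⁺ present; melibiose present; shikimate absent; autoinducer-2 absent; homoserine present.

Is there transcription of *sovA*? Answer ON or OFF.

ON

Mn²⁺ is present, so FenU is inactive.
Required activator FenU is absent, so *lomN* is not transcribed.
So LomN is not produced.
Required activator LomN is absent, so *holF* is not transcribed.
So HolF is not produced.
With no repressor bound, *jovV* is transcribed.
So JovV is produced and active.
Autoinducer-2 is absent, so KepA is active.
Shikimate is absent, so VelA is inactive.
No repressor is bound and KepA is active, so *haxN* is transcribed.
So HaxN is produced and active.
Homoserine is present, so JalM is inactive.
With repressor HaxN bound, *torG* is not transcribed.
So TorG is not produced.
With no repressor bound, *cilV* is transcribed.
So CilV is produced and active.
With repressor CilV bound, *morQ* is not transcribed.
So MorQ is not produced.
With no repressor bound, *sovA* is transcribed.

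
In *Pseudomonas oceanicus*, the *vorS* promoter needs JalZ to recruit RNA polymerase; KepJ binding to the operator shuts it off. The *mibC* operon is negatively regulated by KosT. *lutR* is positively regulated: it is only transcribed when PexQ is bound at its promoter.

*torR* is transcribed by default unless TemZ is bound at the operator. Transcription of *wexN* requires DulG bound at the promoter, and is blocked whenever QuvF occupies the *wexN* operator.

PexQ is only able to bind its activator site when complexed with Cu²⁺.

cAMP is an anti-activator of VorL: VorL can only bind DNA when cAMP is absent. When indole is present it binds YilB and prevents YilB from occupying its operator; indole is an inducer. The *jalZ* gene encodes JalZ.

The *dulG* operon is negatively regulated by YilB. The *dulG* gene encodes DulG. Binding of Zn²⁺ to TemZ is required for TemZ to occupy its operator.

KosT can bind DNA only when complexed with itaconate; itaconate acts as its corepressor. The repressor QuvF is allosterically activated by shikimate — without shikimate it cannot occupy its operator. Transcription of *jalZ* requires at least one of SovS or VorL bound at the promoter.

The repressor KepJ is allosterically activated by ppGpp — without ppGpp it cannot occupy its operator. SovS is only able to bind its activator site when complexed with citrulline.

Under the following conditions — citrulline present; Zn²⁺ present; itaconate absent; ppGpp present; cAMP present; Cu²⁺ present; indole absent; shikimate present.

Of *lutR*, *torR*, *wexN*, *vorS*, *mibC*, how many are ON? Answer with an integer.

2

Cu²⁺ is present, so PexQ is active.
No repressor is bound and PexQ is active, so *lutR* is transcribed.
→ *lutR* is ON.
Zn²⁺ is present, so TemZ is active.
With repressor TemZ bound, *torR* is not transcribed.
→ *torR* is OFF.
Indole is absent, so YilB is active.
With repressor YilB bound, *dulG* is not transcribed.
So DulG is not produced.
Shikimate is present, so QuvF is active.
With repressor QuvF bound, *wexN* is not transcribed.
→ *wexN* is OFF.
Citrulline is present, so SovS is active.
cAMP is present, so VorL is inactive.
Activator SovS is present, so *jalZ* is transcribed.
So JalZ is produced and active.
ppGpp is present, so KepJ is active.
With repressor KepJ bound, *vorS* is not transcribed.
→ *vorS* is OFF.
Itaconate is absent, so KosT is inactive.
With no repressor bound, *mibC* is transcribed.
→ *mibC* is ON.
2 of the 5 genes are transcribed.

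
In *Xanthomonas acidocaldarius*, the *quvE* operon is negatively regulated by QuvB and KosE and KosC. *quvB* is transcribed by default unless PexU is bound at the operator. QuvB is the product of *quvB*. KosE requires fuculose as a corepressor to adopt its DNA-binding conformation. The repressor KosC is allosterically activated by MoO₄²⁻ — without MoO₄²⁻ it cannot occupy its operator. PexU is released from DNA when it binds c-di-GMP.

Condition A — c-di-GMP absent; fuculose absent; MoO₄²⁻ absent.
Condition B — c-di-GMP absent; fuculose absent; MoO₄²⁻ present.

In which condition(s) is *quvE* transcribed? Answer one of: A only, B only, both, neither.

Condition A:
c-di-GMP is absent, so PexU is active.
With repressor PexU bound, *quvB* is not transcribed.
So QuvB is not produced.
Fuculose is absent, so KosE is inactive.
MoO₄²⁻ is absent, so KosC is inactive.
With no repressor bound, *quvE* is transcribed.
→ *quvE* is ON in A.
Condition B:
c-di-GMP is absent, so PexU is active.
With repressor PexU bound, *quvB* is not transcribed.
So QuvB is not produced.
Fuculose is absent, so KosE is inactive.
MoO₄²⁻ is present, so KosC is active.
With repressor KosC bound, *quvE* is not transcribed.
→ *quvE* is OFF in B.

A only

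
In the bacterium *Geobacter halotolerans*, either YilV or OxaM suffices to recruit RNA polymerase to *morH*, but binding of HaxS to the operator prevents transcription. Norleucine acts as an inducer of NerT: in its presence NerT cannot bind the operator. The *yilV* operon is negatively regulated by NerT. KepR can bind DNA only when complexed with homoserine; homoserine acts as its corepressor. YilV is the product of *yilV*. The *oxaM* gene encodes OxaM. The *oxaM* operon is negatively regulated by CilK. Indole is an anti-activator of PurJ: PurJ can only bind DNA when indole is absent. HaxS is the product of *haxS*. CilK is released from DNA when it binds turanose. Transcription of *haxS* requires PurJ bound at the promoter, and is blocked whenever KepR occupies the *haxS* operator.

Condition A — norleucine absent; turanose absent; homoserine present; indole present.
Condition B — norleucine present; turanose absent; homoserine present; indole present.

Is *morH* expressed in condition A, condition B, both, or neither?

B only

Condition A:
Norleucine is absent, so NerT is active.
With repressor NerT bound, *yilV* is not transcribed.
So YilV is not produced.
Turanose is absent, so CilK is active.
With repressor CilK bound, *oxaM* is not transcribed.
So OxaM is not produced.
Homoserine is present, so KepR is active.
Indole is present, so PurJ is inactive.
With repressor KepR bound, *haxS* is not transcribed.
So HaxS is not produced.
No activator is available at the *morH* promoter, so *morH* is not transcribed.
→ *morH* is OFF in A.
Condition B:
Norleucine is present, so NerT is inactive.
With no repressor bound, *yilV* is transcribed.
So YilV is produced and active.
Turanose is absent, so CilK is active.
With repressor CilK bound, *oxaM* is not transcribed.
So OxaM is not produced.
Homoserine is present, so KepR is active.
Indole is present, so PurJ is inactive.
With repressor KepR bound, *haxS* is not transcribed.
So HaxS is not produced.
Activator YilV is present, so *morH* is transcribed.
→ *morH* is ON in B.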